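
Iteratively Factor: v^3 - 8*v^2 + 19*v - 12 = (v - 1)*(v^2 - 7*v + 12) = (v - 3)*(v - 1)*(v - 4)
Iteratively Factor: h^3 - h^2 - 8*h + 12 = (h + 3)*(h^2 - 4*h + 4) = (h - 2)*(h + 3)*(h - 2)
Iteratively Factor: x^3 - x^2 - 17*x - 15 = (x + 1)*(x^2 - 2*x - 15) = (x + 1)*(x + 3)*(x - 5)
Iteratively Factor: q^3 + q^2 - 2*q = (q)*(q^2 + q - 2) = q*(q - 1)*(q + 2)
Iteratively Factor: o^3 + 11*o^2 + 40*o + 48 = (o + 3)*(o^2 + 8*o + 16) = (o + 3)*(o + 4)*(o + 4)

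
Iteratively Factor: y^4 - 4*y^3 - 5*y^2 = (y)*(y^3 - 4*y^2 - 5*y) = y*(y + 1)*(y^2 - 5*y) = y^2*(y + 1)*(y - 5)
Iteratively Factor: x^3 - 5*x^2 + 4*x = (x - 1)*(x^2 - 4*x) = (x - 4)*(x - 1)*(x)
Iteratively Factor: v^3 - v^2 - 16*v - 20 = (v + 2)*(v^2 - 3*v - 10) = (v + 2)^2*(v - 5)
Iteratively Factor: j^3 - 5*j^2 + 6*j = (j - 2)*(j^2 - 3*j) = (j - 3)*(j - 2)*(j)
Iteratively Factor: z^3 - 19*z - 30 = (z - 5)*(z^2 + 5*z + 6) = (z - 5)*(z + 2)*(z + 3)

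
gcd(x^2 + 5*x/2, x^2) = x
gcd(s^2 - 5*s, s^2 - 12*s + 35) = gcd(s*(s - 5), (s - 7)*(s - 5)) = s - 5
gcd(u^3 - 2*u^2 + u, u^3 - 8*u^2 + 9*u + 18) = 1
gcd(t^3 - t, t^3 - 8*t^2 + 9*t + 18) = t + 1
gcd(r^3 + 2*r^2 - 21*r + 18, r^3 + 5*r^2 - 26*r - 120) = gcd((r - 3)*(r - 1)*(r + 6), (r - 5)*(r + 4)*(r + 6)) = r + 6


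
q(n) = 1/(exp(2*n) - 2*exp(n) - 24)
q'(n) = (-2*exp(2*n) + 2*exp(n))/(exp(2*n) - 2*exp(n) - 24)^2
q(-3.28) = -0.04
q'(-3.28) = 0.00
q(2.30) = 0.02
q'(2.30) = -0.06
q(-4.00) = -0.04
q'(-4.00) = 0.00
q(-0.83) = -0.04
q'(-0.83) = 0.00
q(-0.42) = -0.04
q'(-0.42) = 0.00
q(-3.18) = -0.04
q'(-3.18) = 0.00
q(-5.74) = -0.04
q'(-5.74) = 0.00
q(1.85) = 0.27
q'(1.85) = -4.91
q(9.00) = 0.00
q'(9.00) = 0.00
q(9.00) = 0.00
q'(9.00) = 0.00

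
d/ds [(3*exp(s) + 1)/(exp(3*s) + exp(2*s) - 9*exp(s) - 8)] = (-(3*exp(s) + 1)*(3*exp(2*s) + 2*exp(s) - 9) + 3*exp(3*s) + 3*exp(2*s) - 27*exp(s) - 24)*exp(s)/(exp(3*s) + exp(2*s) - 9*exp(s) - 8)^2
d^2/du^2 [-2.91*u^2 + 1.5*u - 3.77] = -5.82000000000000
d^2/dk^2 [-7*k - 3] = 0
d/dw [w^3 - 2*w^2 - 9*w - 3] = 3*w^2 - 4*w - 9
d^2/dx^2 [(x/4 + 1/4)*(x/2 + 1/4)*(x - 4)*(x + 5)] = 3*x^2/2 + 15*x/8 - 9/2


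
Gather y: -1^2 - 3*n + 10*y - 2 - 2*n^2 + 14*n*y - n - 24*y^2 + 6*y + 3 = -2*n^2 - 4*n - 24*y^2 + y*(14*n + 16)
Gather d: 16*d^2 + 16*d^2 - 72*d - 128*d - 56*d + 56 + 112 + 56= 32*d^2 - 256*d + 224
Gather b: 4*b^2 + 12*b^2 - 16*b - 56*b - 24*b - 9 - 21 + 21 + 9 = 16*b^2 - 96*b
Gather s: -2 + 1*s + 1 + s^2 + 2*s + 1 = s^2 + 3*s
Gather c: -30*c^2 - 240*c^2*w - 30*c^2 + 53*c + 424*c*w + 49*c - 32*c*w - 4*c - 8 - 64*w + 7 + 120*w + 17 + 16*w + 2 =c^2*(-240*w - 60) + c*(392*w + 98) + 72*w + 18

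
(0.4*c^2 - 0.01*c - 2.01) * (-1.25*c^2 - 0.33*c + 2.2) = -0.5*c^4 - 0.1195*c^3 + 3.3958*c^2 + 0.6413*c - 4.422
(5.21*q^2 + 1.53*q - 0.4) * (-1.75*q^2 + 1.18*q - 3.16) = -9.1175*q^4 + 3.4703*q^3 - 13.9582*q^2 - 5.3068*q + 1.264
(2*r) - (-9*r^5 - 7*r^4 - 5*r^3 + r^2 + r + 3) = 9*r^5 + 7*r^4 + 5*r^3 - r^2 + r - 3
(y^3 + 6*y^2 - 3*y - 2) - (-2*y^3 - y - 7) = 3*y^3 + 6*y^2 - 2*y + 5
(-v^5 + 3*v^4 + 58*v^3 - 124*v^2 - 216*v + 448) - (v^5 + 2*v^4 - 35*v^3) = -2*v^5 + v^4 + 93*v^3 - 124*v^2 - 216*v + 448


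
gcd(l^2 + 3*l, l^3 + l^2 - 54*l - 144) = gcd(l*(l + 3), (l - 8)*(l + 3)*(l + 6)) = l + 3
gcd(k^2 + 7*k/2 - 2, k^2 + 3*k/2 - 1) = k - 1/2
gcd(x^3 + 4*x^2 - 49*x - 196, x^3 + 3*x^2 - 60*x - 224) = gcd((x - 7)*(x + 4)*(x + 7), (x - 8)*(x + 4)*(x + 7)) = x^2 + 11*x + 28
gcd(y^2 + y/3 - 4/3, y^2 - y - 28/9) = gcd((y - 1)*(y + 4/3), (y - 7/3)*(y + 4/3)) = y + 4/3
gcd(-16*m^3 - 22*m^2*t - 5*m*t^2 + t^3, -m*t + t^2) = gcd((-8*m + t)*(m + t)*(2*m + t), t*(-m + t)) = 1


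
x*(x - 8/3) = x^2 - 8*x/3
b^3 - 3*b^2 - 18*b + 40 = (b - 5)*(b - 2)*(b + 4)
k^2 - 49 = (k - 7)*(k + 7)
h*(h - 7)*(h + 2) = h^3 - 5*h^2 - 14*h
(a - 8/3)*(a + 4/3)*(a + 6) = a^3 + 14*a^2/3 - 104*a/9 - 64/3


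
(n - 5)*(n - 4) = n^2 - 9*n + 20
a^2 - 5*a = a*(a - 5)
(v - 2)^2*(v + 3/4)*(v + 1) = v^4 - 9*v^3/4 - 9*v^2/4 + 4*v + 3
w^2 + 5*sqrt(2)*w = w*(w + 5*sqrt(2))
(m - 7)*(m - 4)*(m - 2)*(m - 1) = m^4 - 14*m^3 + 63*m^2 - 106*m + 56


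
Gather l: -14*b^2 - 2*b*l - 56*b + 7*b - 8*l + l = -14*b^2 - 49*b + l*(-2*b - 7)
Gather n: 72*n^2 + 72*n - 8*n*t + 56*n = 72*n^2 + n*(128 - 8*t)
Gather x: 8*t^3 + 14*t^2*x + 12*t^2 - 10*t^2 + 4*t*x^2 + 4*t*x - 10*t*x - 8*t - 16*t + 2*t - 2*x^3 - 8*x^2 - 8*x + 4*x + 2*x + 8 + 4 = 8*t^3 + 2*t^2 - 22*t - 2*x^3 + x^2*(4*t - 8) + x*(14*t^2 - 6*t - 2) + 12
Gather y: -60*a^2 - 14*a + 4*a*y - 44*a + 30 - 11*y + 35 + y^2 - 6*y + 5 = -60*a^2 - 58*a + y^2 + y*(4*a - 17) + 70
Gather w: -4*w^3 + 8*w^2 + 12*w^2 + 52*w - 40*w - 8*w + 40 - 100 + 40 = -4*w^3 + 20*w^2 + 4*w - 20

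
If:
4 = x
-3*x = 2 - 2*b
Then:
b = 7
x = 4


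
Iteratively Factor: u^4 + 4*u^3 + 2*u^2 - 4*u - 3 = (u + 3)*(u^3 + u^2 - u - 1) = (u + 1)*(u + 3)*(u^2 - 1) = (u - 1)*(u + 1)*(u + 3)*(u + 1)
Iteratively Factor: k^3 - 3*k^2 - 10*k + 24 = (k - 4)*(k^2 + k - 6) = (k - 4)*(k + 3)*(k - 2)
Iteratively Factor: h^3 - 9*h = (h)*(h^2 - 9) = h*(h + 3)*(h - 3)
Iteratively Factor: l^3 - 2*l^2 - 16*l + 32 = (l - 2)*(l^2 - 16) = (l - 2)*(l + 4)*(l - 4)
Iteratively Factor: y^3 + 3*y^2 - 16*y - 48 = (y - 4)*(y^2 + 7*y + 12) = (y - 4)*(y + 4)*(y + 3)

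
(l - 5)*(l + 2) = l^2 - 3*l - 10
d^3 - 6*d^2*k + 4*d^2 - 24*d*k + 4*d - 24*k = (d + 2)^2*(d - 6*k)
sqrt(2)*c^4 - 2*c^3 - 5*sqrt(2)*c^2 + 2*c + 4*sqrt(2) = (c - 1)*(c - 2*sqrt(2))*(c + sqrt(2))*(sqrt(2)*c + sqrt(2))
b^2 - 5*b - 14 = (b - 7)*(b + 2)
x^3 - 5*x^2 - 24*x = x*(x - 8)*(x + 3)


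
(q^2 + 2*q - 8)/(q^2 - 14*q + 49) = (q^2 + 2*q - 8)/(q^2 - 14*q + 49)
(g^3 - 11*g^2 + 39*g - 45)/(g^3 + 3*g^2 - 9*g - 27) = (g^2 - 8*g + 15)/(g^2 + 6*g + 9)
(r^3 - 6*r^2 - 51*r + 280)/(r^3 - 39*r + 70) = (r - 8)/(r - 2)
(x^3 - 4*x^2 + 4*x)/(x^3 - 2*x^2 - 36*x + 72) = x*(x - 2)/(x^2 - 36)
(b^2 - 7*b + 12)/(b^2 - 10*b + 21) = (b - 4)/(b - 7)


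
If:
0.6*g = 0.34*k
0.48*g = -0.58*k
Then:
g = 0.00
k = 0.00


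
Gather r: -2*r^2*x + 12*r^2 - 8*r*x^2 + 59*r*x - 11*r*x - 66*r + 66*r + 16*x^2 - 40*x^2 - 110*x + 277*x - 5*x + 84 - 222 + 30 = r^2*(12 - 2*x) + r*(-8*x^2 + 48*x) - 24*x^2 + 162*x - 108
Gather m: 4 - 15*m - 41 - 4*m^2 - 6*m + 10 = -4*m^2 - 21*m - 27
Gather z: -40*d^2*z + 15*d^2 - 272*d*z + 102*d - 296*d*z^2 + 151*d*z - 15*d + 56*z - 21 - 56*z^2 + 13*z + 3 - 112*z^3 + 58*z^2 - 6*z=15*d^2 + 87*d - 112*z^3 + z^2*(2 - 296*d) + z*(-40*d^2 - 121*d + 63) - 18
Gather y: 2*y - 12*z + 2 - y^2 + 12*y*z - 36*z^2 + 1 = -y^2 + y*(12*z + 2) - 36*z^2 - 12*z + 3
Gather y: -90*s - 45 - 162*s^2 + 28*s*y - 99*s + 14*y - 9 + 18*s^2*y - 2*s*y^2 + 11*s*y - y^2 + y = -162*s^2 - 189*s + y^2*(-2*s - 1) + y*(18*s^2 + 39*s + 15) - 54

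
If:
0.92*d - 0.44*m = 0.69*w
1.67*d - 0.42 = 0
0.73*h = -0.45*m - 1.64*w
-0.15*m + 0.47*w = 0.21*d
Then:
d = 0.25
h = -0.56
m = 0.23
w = 0.19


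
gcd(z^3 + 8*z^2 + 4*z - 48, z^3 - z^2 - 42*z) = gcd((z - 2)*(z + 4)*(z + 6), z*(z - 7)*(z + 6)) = z + 6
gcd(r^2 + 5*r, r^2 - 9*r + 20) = 1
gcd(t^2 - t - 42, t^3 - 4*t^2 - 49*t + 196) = t - 7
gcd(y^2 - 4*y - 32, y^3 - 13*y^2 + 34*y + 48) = y - 8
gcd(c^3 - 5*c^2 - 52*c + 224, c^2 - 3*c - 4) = c - 4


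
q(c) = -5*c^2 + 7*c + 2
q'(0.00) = 7.00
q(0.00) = 2.00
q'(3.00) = -23.00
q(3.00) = -22.00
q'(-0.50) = 12.00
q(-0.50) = -2.75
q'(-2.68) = 33.80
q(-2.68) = -52.67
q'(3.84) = -31.40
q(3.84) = -44.85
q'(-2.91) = 36.10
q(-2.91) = -60.71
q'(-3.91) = 46.10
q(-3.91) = -101.81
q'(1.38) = -6.80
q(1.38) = 2.14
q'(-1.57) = 22.70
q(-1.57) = -21.31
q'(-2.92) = 36.20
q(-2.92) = -61.07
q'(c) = 7 - 10*c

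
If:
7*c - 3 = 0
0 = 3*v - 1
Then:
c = 3/7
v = 1/3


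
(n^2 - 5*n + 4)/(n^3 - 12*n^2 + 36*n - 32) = (n^2 - 5*n + 4)/(n^3 - 12*n^2 + 36*n - 32)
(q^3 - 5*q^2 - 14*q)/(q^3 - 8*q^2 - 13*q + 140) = q*(q + 2)/(q^2 - q - 20)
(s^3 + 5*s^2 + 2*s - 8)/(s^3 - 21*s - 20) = (s^2 + s - 2)/(s^2 - 4*s - 5)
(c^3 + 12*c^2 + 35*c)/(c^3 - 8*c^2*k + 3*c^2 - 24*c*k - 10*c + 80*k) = c*(c + 7)/(c^2 - 8*c*k - 2*c + 16*k)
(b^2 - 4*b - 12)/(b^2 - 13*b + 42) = (b + 2)/(b - 7)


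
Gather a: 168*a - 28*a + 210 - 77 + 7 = 140*a + 140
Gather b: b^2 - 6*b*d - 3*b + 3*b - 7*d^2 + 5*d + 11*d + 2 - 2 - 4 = b^2 - 6*b*d - 7*d^2 + 16*d - 4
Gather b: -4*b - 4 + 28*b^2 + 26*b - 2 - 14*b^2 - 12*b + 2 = 14*b^2 + 10*b - 4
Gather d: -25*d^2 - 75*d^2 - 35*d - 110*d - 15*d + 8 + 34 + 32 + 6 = -100*d^2 - 160*d + 80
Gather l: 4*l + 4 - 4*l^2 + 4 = -4*l^2 + 4*l + 8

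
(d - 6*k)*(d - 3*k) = d^2 - 9*d*k + 18*k^2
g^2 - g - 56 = (g - 8)*(g + 7)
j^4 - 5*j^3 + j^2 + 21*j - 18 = (j - 3)^2*(j - 1)*(j + 2)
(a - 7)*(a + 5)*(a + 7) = a^3 + 5*a^2 - 49*a - 245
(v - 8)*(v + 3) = v^2 - 5*v - 24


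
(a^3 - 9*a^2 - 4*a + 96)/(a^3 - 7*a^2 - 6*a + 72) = (a - 8)/(a - 6)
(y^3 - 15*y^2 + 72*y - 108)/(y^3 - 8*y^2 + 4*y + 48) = (y^2 - 9*y + 18)/(y^2 - 2*y - 8)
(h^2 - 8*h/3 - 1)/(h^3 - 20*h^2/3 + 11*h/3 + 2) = (h - 3)/(h^2 - 7*h + 6)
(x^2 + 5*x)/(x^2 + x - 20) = x/(x - 4)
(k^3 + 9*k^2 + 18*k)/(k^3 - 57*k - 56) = k*(k^2 + 9*k + 18)/(k^3 - 57*k - 56)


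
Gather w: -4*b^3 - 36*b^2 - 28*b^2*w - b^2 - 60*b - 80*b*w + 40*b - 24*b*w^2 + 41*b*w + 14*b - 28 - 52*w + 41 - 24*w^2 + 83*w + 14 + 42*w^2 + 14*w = -4*b^3 - 37*b^2 - 6*b + w^2*(18 - 24*b) + w*(-28*b^2 - 39*b + 45) + 27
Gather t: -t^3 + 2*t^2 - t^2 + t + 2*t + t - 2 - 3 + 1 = -t^3 + t^2 + 4*t - 4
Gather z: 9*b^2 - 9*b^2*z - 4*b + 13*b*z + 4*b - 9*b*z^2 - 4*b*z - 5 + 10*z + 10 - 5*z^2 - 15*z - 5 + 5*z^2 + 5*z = 9*b^2 - 9*b*z^2 + z*(-9*b^2 + 9*b)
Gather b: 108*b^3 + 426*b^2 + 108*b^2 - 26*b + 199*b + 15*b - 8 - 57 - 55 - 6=108*b^3 + 534*b^2 + 188*b - 126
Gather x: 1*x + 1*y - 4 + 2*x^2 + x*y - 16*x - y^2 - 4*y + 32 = 2*x^2 + x*(y - 15) - y^2 - 3*y + 28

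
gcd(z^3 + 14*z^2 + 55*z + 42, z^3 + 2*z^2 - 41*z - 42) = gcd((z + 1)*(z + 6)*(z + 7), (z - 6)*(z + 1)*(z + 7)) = z^2 + 8*z + 7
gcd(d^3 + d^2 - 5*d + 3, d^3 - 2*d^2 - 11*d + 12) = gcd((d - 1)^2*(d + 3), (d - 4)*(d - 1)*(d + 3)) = d^2 + 2*d - 3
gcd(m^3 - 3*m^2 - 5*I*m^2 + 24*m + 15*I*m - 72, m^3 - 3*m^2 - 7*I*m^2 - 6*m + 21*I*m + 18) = m - 3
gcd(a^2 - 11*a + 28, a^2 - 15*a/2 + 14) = a - 4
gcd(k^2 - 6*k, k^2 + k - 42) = k - 6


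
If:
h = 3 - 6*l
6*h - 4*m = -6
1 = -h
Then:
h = -1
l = 2/3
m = 0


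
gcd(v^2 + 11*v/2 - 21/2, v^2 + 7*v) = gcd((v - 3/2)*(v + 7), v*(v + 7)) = v + 7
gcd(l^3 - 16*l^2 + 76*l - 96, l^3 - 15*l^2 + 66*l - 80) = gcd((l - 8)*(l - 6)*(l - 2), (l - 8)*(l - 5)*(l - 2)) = l^2 - 10*l + 16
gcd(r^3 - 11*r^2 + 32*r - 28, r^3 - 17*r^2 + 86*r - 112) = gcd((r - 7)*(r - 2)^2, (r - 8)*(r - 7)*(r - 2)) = r^2 - 9*r + 14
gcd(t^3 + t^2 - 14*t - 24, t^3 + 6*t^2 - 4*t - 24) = t + 2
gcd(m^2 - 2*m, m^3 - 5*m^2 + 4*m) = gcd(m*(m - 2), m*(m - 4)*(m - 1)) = m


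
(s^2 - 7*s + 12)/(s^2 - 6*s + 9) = (s - 4)/(s - 3)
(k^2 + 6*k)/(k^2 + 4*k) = (k + 6)/(k + 4)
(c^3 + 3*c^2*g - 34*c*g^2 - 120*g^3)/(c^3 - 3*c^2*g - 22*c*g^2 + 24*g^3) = (c + 5*g)/(c - g)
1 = 1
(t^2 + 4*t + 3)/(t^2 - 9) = (t + 1)/(t - 3)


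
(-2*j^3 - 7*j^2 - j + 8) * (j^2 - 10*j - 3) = -2*j^5 + 13*j^4 + 75*j^3 + 39*j^2 - 77*j - 24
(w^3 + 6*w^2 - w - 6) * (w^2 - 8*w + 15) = w^5 - 2*w^4 - 34*w^3 + 92*w^2 + 33*w - 90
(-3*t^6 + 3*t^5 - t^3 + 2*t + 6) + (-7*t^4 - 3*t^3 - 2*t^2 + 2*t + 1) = -3*t^6 + 3*t^5 - 7*t^4 - 4*t^3 - 2*t^2 + 4*t + 7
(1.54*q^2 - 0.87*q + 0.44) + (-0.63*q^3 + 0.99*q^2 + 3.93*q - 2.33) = -0.63*q^3 + 2.53*q^2 + 3.06*q - 1.89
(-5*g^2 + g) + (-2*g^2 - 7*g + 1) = -7*g^2 - 6*g + 1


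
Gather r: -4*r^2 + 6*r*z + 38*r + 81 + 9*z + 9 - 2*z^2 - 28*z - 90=-4*r^2 + r*(6*z + 38) - 2*z^2 - 19*z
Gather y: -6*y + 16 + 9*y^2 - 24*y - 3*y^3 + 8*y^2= -3*y^3 + 17*y^2 - 30*y + 16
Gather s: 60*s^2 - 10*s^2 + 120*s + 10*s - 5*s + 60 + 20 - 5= 50*s^2 + 125*s + 75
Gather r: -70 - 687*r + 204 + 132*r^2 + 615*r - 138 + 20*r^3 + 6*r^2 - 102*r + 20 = 20*r^3 + 138*r^2 - 174*r + 16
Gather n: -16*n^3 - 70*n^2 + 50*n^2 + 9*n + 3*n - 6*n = -16*n^3 - 20*n^2 + 6*n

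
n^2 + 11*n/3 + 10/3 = (n + 5/3)*(n + 2)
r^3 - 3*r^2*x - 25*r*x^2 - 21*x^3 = (r - 7*x)*(r + x)*(r + 3*x)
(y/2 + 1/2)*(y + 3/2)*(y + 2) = y^3/2 + 9*y^2/4 + 13*y/4 + 3/2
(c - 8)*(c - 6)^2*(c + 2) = c^4 - 18*c^3 + 92*c^2 - 24*c - 576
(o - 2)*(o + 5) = o^2 + 3*o - 10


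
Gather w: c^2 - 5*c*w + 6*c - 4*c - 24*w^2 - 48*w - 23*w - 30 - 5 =c^2 + 2*c - 24*w^2 + w*(-5*c - 71) - 35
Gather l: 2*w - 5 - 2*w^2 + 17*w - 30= -2*w^2 + 19*w - 35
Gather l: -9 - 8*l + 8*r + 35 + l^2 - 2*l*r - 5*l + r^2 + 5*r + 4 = l^2 + l*(-2*r - 13) + r^2 + 13*r + 30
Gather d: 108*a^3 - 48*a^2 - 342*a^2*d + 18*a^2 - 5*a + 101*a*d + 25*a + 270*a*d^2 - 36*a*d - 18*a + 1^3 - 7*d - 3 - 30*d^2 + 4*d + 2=108*a^3 - 30*a^2 + 2*a + d^2*(270*a - 30) + d*(-342*a^2 + 65*a - 3)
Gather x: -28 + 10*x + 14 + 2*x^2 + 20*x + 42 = 2*x^2 + 30*x + 28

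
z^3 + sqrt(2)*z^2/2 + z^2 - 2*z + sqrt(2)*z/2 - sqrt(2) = (z - 1)*(z + 2)*(z + sqrt(2)/2)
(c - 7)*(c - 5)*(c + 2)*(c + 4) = c^4 - 6*c^3 - 29*c^2 + 114*c + 280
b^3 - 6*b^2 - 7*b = b*(b - 7)*(b + 1)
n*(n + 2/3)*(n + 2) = n^3 + 8*n^2/3 + 4*n/3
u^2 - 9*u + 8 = (u - 8)*(u - 1)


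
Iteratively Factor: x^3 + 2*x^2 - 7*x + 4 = (x + 4)*(x^2 - 2*x + 1) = (x - 1)*(x + 4)*(x - 1)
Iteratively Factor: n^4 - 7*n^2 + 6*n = (n)*(n^3 - 7*n + 6) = n*(n - 1)*(n^2 + n - 6) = n*(n - 1)*(n + 3)*(n - 2)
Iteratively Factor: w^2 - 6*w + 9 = (w - 3)*(w - 3)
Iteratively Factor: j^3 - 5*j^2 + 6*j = (j)*(j^2 - 5*j + 6) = j*(j - 2)*(j - 3)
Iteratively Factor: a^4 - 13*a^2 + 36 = (a + 2)*(a^3 - 2*a^2 - 9*a + 18) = (a + 2)*(a + 3)*(a^2 - 5*a + 6) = (a - 2)*(a + 2)*(a + 3)*(a - 3)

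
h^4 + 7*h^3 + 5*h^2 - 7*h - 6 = (h - 1)*(h + 1)^2*(h + 6)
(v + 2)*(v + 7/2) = v^2 + 11*v/2 + 7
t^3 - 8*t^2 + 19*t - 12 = (t - 4)*(t - 3)*(t - 1)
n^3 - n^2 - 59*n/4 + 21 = (n - 7/2)*(n - 3/2)*(n + 4)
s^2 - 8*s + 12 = (s - 6)*(s - 2)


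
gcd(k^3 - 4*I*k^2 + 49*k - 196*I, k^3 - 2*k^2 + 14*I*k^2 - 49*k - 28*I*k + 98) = k + 7*I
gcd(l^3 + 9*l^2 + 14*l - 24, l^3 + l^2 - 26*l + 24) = l^2 + 5*l - 6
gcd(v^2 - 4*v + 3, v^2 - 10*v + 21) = v - 3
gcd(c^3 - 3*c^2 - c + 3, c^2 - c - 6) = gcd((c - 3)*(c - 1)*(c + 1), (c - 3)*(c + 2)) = c - 3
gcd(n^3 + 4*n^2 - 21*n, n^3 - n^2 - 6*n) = n^2 - 3*n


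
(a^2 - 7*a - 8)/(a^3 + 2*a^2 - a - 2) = (a - 8)/(a^2 + a - 2)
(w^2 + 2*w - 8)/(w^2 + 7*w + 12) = (w - 2)/(w + 3)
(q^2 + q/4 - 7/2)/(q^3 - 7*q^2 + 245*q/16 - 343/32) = 8*(q + 2)/(8*q^2 - 42*q + 49)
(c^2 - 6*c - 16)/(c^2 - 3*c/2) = 2*(c^2 - 6*c - 16)/(c*(2*c - 3))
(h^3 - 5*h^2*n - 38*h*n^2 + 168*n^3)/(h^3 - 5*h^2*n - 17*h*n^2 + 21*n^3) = (h^2 + 2*h*n - 24*n^2)/(h^2 + 2*h*n - 3*n^2)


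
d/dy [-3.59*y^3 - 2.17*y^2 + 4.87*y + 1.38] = -10.77*y^2 - 4.34*y + 4.87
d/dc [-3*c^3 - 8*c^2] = c*(-9*c - 16)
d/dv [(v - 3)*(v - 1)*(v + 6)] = 3*v^2 + 4*v - 21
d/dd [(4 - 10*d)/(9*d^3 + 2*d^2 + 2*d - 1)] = 2*(90*d^3 - 44*d^2 - 8*d + 1)/(81*d^6 + 36*d^5 + 40*d^4 - 10*d^3 - 4*d + 1)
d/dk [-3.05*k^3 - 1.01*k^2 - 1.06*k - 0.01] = -9.15*k^2 - 2.02*k - 1.06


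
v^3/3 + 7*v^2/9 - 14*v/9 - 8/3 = (v/3 + 1)*(v - 2)*(v + 4/3)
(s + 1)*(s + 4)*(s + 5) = s^3 + 10*s^2 + 29*s + 20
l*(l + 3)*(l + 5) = l^3 + 8*l^2 + 15*l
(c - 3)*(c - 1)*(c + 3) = c^3 - c^2 - 9*c + 9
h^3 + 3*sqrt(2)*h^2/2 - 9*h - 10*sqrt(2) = (h - 2*sqrt(2))*(h + sqrt(2))*(h + 5*sqrt(2)/2)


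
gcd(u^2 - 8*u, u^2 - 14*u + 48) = u - 8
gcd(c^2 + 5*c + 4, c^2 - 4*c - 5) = c + 1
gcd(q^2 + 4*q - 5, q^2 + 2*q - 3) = q - 1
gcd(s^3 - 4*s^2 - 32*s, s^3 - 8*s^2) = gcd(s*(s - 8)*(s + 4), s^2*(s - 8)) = s^2 - 8*s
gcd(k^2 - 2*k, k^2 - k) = k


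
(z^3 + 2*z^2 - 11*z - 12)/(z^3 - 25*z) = (z^3 + 2*z^2 - 11*z - 12)/(z*(z^2 - 25))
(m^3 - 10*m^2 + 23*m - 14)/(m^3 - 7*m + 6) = (m - 7)/(m + 3)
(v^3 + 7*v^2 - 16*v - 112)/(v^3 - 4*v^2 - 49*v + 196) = (v + 4)/(v - 7)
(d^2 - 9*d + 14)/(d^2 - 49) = (d - 2)/(d + 7)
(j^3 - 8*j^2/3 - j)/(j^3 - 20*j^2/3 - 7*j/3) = (j - 3)/(j - 7)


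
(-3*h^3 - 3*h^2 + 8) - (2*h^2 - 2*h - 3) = -3*h^3 - 5*h^2 + 2*h + 11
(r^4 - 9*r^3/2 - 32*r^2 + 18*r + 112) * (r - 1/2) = r^5 - 5*r^4 - 119*r^3/4 + 34*r^2 + 103*r - 56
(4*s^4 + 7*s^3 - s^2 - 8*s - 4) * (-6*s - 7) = -24*s^5 - 70*s^4 - 43*s^3 + 55*s^2 + 80*s + 28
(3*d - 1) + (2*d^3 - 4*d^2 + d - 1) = 2*d^3 - 4*d^2 + 4*d - 2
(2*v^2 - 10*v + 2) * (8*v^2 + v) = 16*v^4 - 78*v^3 + 6*v^2 + 2*v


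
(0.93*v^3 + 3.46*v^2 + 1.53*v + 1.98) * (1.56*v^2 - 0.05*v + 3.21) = 1.4508*v^5 + 5.3511*v^4 + 5.1991*v^3 + 14.1189*v^2 + 4.8123*v + 6.3558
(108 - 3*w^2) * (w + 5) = -3*w^3 - 15*w^2 + 108*w + 540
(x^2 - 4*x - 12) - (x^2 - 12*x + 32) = 8*x - 44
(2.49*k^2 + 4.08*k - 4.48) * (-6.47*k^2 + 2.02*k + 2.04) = -16.1103*k^4 - 21.3678*k^3 + 42.3068*k^2 - 0.726400000000002*k - 9.1392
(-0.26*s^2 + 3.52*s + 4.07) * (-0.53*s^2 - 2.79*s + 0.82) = 0.1378*s^4 - 1.1402*s^3 - 12.1911*s^2 - 8.4689*s + 3.3374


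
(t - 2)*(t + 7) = t^2 + 5*t - 14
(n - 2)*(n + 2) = n^2 - 4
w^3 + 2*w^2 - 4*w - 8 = (w - 2)*(w + 2)^2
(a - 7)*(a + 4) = a^2 - 3*a - 28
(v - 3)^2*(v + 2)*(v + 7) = v^4 + 3*v^3 - 31*v^2 - 3*v + 126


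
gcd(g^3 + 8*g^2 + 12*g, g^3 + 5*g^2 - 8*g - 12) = g + 6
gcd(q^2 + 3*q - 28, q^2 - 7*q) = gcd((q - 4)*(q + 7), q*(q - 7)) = 1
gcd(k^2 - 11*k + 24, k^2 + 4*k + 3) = 1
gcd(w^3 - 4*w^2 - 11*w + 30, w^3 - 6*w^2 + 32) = 1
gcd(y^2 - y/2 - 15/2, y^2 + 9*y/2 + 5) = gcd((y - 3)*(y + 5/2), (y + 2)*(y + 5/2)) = y + 5/2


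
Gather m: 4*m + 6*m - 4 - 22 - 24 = 10*m - 50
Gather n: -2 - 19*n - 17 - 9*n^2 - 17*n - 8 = -9*n^2 - 36*n - 27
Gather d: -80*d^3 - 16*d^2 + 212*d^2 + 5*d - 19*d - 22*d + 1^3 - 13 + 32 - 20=-80*d^3 + 196*d^2 - 36*d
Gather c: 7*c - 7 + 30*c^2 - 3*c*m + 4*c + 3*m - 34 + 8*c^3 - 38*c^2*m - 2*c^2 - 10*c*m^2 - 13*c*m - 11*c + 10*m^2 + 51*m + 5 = 8*c^3 + c^2*(28 - 38*m) + c*(-10*m^2 - 16*m) + 10*m^2 + 54*m - 36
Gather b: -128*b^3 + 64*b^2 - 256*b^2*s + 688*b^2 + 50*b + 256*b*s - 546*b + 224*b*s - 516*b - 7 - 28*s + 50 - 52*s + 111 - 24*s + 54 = -128*b^3 + b^2*(752 - 256*s) + b*(480*s - 1012) - 104*s + 208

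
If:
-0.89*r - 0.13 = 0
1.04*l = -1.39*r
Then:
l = 0.20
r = -0.15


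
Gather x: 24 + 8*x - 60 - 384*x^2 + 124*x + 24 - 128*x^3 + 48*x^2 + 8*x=-128*x^3 - 336*x^2 + 140*x - 12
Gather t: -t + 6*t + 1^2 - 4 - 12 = 5*t - 15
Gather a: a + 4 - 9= a - 5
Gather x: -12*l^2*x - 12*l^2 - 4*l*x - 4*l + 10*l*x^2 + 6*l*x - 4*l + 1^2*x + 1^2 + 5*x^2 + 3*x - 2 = -12*l^2 - 8*l + x^2*(10*l + 5) + x*(-12*l^2 + 2*l + 4) - 1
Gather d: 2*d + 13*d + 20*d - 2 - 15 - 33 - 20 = 35*d - 70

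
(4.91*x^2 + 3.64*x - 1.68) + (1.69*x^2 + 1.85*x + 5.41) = 6.6*x^2 + 5.49*x + 3.73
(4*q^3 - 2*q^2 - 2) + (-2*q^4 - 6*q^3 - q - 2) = -2*q^4 - 2*q^3 - 2*q^2 - q - 4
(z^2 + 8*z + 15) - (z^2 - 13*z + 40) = 21*z - 25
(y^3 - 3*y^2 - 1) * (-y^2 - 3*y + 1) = -y^5 + 10*y^3 - 2*y^2 + 3*y - 1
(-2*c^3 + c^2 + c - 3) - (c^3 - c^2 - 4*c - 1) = -3*c^3 + 2*c^2 + 5*c - 2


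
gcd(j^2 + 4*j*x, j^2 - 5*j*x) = j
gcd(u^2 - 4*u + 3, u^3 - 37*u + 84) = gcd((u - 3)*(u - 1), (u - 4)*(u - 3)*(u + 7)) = u - 3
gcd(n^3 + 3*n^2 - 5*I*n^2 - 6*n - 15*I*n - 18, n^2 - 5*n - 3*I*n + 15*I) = n - 3*I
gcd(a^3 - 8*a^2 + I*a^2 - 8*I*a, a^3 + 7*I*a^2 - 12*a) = a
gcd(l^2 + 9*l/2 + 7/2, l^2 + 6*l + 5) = l + 1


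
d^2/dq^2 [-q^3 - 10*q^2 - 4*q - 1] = -6*q - 20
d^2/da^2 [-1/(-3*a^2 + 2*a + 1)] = 2*(9*a^2 - 6*a - 4*(3*a - 1)^2 - 3)/(-3*a^2 + 2*a + 1)^3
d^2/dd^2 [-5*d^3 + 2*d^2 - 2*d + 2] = 4 - 30*d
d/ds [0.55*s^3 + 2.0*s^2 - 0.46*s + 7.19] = 1.65*s^2 + 4.0*s - 0.46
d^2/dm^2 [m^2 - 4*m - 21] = 2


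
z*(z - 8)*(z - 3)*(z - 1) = z^4 - 12*z^3 + 35*z^2 - 24*z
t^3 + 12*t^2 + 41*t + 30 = (t + 1)*(t + 5)*(t + 6)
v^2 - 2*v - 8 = (v - 4)*(v + 2)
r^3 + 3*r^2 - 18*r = r*(r - 3)*(r + 6)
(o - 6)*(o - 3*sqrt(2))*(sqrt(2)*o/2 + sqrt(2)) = sqrt(2)*o^3/2 - 3*o^2 - 2*sqrt(2)*o^2 - 6*sqrt(2)*o + 12*o + 36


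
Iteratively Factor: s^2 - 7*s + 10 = (s - 2)*(s - 5)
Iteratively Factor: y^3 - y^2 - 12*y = (y + 3)*(y^2 - 4*y) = (y - 4)*(y + 3)*(y)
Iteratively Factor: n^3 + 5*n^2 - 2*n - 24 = (n + 4)*(n^2 + n - 6) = (n + 3)*(n + 4)*(n - 2)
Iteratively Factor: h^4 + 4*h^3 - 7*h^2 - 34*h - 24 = (h + 4)*(h^3 - 7*h - 6) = (h + 1)*(h + 4)*(h^2 - h - 6) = (h - 3)*(h + 1)*(h + 4)*(h + 2)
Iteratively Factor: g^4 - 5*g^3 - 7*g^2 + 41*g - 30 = (g - 1)*(g^3 - 4*g^2 - 11*g + 30) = (g - 1)*(g + 3)*(g^2 - 7*g + 10) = (g - 5)*(g - 1)*(g + 3)*(g - 2)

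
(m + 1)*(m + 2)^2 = m^3 + 5*m^2 + 8*m + 4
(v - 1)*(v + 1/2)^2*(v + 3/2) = v^4 + 3*v^3/2 - 3*v^2/4 - 11*v/8 - 3/8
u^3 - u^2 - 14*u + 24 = (u - 3)*(u - 2)*(u + 4)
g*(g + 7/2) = g^2 + 7*g/2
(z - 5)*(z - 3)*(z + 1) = z^3 - 7*z^2 + 7*z + 15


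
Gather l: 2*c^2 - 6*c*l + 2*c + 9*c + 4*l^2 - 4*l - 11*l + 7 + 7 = 2*c^2 + 11*c + 4*l^2 + l*(-6*c - 15) + 14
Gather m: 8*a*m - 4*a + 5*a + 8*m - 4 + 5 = a + m*(8*a + 8) + 1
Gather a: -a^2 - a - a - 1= -a^2 - 2*a - 1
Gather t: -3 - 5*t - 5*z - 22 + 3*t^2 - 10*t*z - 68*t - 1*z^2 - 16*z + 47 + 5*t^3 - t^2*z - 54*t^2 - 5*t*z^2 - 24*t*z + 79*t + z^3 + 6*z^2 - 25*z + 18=5*t^3 + t^2*(-z - 51) + t*(-5*z^2 - 34*z + 6) + z^3 + 5*z^2 - 46*z + 40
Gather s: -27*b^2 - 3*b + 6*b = -27*b^2 + 3*b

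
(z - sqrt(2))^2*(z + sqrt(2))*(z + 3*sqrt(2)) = z^4 + 2*sqrt(2)*z^3 - 8*z^2 - 4*sqrt(2)*z + 12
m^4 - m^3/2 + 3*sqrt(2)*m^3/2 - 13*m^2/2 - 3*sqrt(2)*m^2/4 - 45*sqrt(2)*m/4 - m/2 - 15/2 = (m - 3)*(m + 5/2)*(m + sqrt(2)/2)*(m + sqrt(2))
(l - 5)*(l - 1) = l^2 - 6*l + 5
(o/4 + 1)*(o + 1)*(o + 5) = o^3/4 + 5*o^2/2 + 29*o/4 + 5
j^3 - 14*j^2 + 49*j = j*(j - 7)^2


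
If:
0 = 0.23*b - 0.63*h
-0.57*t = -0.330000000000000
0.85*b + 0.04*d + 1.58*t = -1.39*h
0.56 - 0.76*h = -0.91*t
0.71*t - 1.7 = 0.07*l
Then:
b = 3.92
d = -155.80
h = 1.43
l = -18.41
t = 0.58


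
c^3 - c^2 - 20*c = c*(c - 5)*(c + 4)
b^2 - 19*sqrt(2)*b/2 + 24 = (b - 8*sqrt(2))*(b - 3*sqrt(2)/2)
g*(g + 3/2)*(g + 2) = g^3 + 7*g^2/2 + 3*g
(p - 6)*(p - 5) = p^2 - 11*p + 30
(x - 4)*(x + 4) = x^2 - 16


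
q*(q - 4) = q^2 - 4*q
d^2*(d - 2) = d^3 - 2*d^2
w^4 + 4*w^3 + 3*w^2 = w^2*(w + 1)*(w + 3)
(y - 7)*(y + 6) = y^2 - y - 42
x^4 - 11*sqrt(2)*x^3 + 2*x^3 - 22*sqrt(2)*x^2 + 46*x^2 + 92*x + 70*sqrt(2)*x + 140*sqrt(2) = (x + 2)*(x - 7*sqrt(2))*(x - 5*sqrt(2))*(x + sqrt(2))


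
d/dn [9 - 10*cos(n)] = 10*sin(n)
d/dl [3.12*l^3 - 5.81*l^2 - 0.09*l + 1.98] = 9.36*l^2 - 11.62*l - 0.09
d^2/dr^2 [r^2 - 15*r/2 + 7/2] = 2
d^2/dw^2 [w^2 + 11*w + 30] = 2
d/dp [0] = 0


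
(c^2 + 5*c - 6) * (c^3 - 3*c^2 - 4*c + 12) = c^5 + 2*c^4 - 25*c^3 + 10*c^2 + 84*c - 72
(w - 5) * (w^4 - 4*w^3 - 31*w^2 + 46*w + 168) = w^5 - 9*w^4 - 11*w^3 + 201*w^2 - 62*w - 840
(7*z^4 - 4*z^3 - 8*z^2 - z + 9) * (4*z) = 28*z^5 - 16*z^4 - 32*z^3 - 4*z^2 + 36*z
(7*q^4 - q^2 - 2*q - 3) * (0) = 0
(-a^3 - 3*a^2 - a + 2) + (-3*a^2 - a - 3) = -a^3 - 6*a^2 - 2*a - 1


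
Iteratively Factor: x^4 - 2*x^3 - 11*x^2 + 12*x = (x - 1)*(x^3 - x^2 - 12*x) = (x - 1)*(x + 3)*(x^2 - 4*x) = x*(x - 1)*(x + 3)*(x - 4)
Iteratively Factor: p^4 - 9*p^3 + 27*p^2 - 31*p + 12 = (p - 4)*(p^3 - 5*p^2 + 7*p - 3) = (p - 4)*(p - 1)*(p^2 - 4*p + 3) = (p - 4)*(p - 3)*(p - 1)*(p - 1)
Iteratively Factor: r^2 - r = (r - 1)*(r)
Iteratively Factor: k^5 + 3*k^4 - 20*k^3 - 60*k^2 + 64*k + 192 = (k - 2)*(k^4 + 5*k^3 - 10*k^2 - 80*k - 96) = (k - 2)*(k + 4)*(k^3 + k^2 - 14*k - 24) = (k - 2)*(k + 2)*(k + 4)*(k^2 - k - 12) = (k - 4)*(k - 2)*(k + 2)*(k + 4)*(k + 3)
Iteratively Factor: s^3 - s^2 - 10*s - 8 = (s + 2)*(s^2 - 3*s - 4) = (s + 1)*(s + 2)*(s - 4)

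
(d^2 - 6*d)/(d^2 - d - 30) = d/(d + 5)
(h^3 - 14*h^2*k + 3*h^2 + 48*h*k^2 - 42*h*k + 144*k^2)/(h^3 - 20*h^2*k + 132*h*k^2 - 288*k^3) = (h + 3)/(h - 6*k)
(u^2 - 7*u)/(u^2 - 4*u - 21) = u/(u + 3)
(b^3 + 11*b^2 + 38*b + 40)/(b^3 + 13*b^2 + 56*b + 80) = (b + 2)/(b + 4)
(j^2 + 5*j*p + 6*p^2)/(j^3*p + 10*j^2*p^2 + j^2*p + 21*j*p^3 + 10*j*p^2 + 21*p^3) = (j + 2*p)/(p*(j^2 + 7*j*p + j + 7*p))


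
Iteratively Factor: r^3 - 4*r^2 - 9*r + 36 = (r + 3)*(r^2 - 7*r + 12) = (r - 4)*(r + 3)*(r - 3)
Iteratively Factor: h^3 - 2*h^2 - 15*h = (h)*(h^2 - 2*h - 15) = h*(h + 3)*(h - 5)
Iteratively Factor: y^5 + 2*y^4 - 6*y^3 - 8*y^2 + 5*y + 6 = (y + 3)*(y^4 - y^3 - 3*y^2 + y + 2) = (y + 1)*(y + 3)*(y^3 - 2*y^2 - y + 2) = (y - 2)*(y + 1)*(y + 3)*(y^2 - 1) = (y - 2)*(y + 1)^2*(y + 3)*(y - 1)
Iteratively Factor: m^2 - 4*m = (m - 4)*(m)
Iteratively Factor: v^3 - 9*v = (v - 3)*(v^2 + 3*v) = (v - 3)*(v + 3)*(v)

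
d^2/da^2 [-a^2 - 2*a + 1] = -2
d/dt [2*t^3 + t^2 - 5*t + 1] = 6*t^2 + 2*t - 5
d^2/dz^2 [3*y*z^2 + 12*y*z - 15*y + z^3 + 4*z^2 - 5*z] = 6*y + 6*z + 8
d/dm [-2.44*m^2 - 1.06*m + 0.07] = -4.88*m - 1.06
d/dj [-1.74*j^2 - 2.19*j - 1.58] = -3.48*j - 2.19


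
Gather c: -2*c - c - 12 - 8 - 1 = -3*c - 21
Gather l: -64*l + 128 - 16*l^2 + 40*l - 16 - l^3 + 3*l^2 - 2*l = -l^3 - 13*l^2 - 26*l + 112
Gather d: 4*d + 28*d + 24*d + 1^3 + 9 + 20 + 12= 56*d + 42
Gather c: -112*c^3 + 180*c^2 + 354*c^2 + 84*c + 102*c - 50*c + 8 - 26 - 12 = -112*c^3 + 534*c^2 + 136*c - 30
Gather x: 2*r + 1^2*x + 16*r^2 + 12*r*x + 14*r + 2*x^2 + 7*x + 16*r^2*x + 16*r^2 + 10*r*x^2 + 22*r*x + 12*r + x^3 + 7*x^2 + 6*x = 32*r^2 + 28*r + x^3 + x^2*(10*r + 9) + x*(16*r^2 + 34*r + 14)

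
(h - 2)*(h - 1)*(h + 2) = h^3 - h^2 - 4*h + 4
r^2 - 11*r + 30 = (r - 6)*(r - 5)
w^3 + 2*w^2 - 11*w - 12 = (w - 3)*(w + 1)*(w + 4)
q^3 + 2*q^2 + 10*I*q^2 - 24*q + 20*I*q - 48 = (q + 2)*(q + 4*I)*(q + 6*I)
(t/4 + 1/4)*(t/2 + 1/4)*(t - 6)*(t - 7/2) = t^4/8 - t^3 + 29*t^2/32 + 107*t/32 + 21/16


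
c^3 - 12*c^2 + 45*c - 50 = (c - 5)^2*(c - 2)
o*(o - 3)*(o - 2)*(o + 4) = o^4 - o^3 - 14*o^2 + 24*o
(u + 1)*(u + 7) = u^2 + 8*u + 7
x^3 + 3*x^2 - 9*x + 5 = (x - 1)^2*(x + 5)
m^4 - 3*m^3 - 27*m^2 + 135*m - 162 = (m - 3)^3*(m + 6)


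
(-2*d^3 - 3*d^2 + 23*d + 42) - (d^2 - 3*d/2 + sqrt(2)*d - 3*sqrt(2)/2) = -2*d^3 - 4*d^2 - sqrt(2)*d + 49*d/2 + 3*sqrt(2)/2 + 42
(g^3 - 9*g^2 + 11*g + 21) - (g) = g^3 - 9*g^2 + 10*g + 21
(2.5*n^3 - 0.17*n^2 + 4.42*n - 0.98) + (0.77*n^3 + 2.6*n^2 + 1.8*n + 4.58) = 3.27*n^3 + 2.43*n^2 + 6.22*n + 3.6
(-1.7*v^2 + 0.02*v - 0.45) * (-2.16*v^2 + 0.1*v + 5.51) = 3.672*v^4 - 0.2132*v^3 - 8.393*v^2 + 0.0652*v - 2.4795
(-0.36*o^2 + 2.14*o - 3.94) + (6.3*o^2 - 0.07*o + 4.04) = 5.94*o^2 + 2.07*o + 0.1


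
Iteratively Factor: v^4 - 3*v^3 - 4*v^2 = (v + 1)*(v^3 - 4*v^2) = (v - 4)*(v + 1)*(v^2) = v*(v - 4)*(v + 1)*(v)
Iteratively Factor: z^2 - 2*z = (z)*(z - 2)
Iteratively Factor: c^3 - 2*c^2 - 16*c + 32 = (c - 4)*(c^2 + 2*c - 8) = (c - 4)*(c + 4)*(c - 2)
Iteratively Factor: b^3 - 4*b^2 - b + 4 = (b - 1)*(b^2 - 3*b - 4) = (b - 1)*(b + 1)*(b - 4)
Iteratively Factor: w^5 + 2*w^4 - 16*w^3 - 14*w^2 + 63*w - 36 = (w + 3)*(w^4 - w^3 - 13*w^2 + 25*w - 12) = (w + 3)*(w + 4)*(w^3 - 5*w^2 + 7*w - 3) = (w - 1)*(w + 3)*(w + 4)*(w^2 - 4*w + 3) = (w - 3)*(w - 1)*(w + 3)*(w + 4)*(w - 1)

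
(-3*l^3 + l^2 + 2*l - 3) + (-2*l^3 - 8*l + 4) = -5*l^3 + l^2 - 6*l + 1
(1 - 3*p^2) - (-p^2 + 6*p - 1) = -2*p^2 - 6*p + 2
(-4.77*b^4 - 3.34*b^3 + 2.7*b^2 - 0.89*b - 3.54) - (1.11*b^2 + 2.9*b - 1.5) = -4.77*b^4 - 3.34*b^3 + 1.59*b^2 - 3.79*b - 2.04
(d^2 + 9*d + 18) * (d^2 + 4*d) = d^4 + 13*d^3 + 54*d^2 + 72*d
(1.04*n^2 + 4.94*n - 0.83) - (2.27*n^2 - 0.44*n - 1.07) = -1.23*n^2 + 5.38*n + 0.24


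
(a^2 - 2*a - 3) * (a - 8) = a^3 - 10*a^2 + 13*a + 24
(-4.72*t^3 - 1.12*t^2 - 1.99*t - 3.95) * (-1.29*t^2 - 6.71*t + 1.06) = 6.0888*t^5 + 33.116*t^4 + 5.0791*t^3 + 17.2612*t^2 + 24.3951*t - 4.187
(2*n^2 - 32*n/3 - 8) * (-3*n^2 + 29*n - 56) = -6*n^4 + 90*n^3 - 1192*n^2/3 + 1096*n/3 + 448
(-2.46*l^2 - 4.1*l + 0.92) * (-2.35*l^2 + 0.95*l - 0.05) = 5.781*l^4 + 7.298*l^3 - 5.934*l^2 + 1.079*l - 0.046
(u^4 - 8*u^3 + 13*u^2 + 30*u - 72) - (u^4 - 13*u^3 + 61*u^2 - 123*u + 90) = 5*u^3 - 48*u^2 + 153*u - 162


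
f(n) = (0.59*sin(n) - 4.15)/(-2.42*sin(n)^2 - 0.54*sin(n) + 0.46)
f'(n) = (4.84*sin(n)*cos(n) + 0.54*cos(n))*(0.59*sin(n) - 4.15)/(-2.42*sin(n)^2 - 0.54*sin(n) + 0.46)^2 + 0.59*cos(n)/(-2.42*sin(n)^2 - 0.54*sin(n) + 0.46)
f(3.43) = -10.33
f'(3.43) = -21.19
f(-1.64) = 3.36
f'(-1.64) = -0.68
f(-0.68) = 28.75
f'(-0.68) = 352.87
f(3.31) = -8.81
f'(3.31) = -6.09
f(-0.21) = -9.14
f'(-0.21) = 10.21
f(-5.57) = 4.05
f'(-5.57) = -12.70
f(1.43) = 1.46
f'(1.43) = -0.48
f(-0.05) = -8.69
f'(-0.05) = -4.15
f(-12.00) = 7.28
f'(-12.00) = -37.55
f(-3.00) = -8.67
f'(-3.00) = -3.71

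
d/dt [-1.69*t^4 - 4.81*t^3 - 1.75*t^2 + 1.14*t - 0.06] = -6.76*t^3 - 14.43*t^2 - 3.5*t + 1.14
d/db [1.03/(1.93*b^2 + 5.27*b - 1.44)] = (-3.9758*b - 5.4281)/(1.93*b^2 + 5.27*b - 1.44)^2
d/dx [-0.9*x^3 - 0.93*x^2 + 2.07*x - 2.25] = -2.7*x^2 - 1.86*x + 2.07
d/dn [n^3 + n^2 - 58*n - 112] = 3*n^2 + 2*n - 58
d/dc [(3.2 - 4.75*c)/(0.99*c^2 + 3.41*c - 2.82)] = (4.7025*c^2 - 6.336*c + 2.483)/(0.9801*c^4 + 6.7518*c^3 + 6.0445*c^2 - 19.2324*c + 7.9524)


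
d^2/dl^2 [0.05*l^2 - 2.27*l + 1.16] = 0.100000000000000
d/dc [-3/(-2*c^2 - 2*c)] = 3*(-2*c - 1)/(2*c^2*(c + 1)^2)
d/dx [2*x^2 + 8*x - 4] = 4*x + 8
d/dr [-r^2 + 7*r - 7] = 7 - 2*r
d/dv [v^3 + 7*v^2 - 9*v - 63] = 3*v^2 + 14*v - 9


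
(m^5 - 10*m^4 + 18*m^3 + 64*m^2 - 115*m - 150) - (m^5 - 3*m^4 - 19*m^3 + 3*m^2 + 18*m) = -7*m^4 + 37*m^3 + 61*m^2 - 133*m - 150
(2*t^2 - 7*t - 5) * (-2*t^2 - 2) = -4*t^4 + 14*t^3 + 6*t^2 + 14*t + 10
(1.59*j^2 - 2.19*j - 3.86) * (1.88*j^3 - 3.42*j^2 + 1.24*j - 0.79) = 2.9892*j^5 - 9.555*j^4 + 2.2046*j^3 + 9.2295*j^2 - 3.0563*j + 3.0494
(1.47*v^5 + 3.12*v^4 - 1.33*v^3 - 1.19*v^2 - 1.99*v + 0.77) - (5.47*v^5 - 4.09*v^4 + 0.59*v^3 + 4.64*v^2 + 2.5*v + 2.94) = -4.0*v^5 + 7.21*v^4 - 1.92*v^3 - 5.83*v^2 - 4.49*v - 2.17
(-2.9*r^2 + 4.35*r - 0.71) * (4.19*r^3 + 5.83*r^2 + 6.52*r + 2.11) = -12.151*r^5 + 1.3195*r^4 + 3.4776*r^3 + 18.1037*r^2 + 4.5493*r - 1.4981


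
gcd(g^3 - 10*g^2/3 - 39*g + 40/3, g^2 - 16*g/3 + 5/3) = g - 1/3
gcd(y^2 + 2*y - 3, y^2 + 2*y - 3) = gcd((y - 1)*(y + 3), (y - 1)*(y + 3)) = y^2 + 2*y - 3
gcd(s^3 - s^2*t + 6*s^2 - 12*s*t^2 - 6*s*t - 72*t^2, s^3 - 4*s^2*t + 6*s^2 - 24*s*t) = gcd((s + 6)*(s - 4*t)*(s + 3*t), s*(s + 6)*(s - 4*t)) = s^2 - 4*s*t + 6*s - 24*t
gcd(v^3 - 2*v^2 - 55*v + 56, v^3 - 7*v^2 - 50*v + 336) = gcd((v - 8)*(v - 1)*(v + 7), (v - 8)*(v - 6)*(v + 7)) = v^2 - v - 56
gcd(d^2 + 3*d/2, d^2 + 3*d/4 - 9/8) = d + 3/2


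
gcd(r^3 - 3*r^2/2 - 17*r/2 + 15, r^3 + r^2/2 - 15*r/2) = r^2 + r/2 - 15/2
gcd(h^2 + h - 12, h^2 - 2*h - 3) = h - 3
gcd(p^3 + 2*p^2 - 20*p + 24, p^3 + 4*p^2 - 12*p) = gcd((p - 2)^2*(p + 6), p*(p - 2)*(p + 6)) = p^2 + 4*p - 12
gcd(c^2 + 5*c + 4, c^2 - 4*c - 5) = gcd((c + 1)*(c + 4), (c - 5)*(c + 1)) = c + 1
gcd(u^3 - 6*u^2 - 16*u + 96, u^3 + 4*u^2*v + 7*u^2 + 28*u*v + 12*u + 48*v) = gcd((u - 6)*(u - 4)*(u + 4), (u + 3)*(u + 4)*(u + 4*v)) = u + 4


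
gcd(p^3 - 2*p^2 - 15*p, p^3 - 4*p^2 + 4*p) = p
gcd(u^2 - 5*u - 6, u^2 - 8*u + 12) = u - 6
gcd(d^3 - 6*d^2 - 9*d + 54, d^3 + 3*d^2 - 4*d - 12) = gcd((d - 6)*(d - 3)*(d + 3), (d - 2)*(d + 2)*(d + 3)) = d + 3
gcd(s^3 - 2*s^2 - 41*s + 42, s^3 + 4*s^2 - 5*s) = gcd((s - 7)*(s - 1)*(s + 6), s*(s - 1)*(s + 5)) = s - 1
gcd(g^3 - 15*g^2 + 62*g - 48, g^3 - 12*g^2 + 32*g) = g - 8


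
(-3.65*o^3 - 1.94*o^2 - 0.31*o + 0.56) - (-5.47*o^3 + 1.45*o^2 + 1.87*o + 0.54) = 1.82*o^3 - 3.39*o^2 - 2.18*o + 0.02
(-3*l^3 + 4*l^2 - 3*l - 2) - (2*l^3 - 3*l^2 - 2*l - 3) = -5*l^3 + 7*l^2 - l + 1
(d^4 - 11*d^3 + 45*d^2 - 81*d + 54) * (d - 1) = d^5 - 12*d^4 + 56*d^3 - 126*d^2 + 135*d - 54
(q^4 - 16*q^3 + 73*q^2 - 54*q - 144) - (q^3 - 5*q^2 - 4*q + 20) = q^4 - 17*q^3 + 78*q^2 - 50*q - 164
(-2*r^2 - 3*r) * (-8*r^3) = 16*r^5 + 24*r^4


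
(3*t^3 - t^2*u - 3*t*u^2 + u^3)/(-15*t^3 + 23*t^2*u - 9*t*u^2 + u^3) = (-t - u)/(5*t - u)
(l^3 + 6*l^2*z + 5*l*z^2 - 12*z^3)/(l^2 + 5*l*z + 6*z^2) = (l^2 + 3*l*z - 4*z^2)/(l + 2*z)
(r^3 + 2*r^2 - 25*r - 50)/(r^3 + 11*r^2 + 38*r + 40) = (r - 5)/(r + 4)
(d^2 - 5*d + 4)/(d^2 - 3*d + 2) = (d - 4)/(d - 2)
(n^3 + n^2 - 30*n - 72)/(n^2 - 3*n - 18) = n + 4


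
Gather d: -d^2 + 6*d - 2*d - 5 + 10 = -d^2 + 4*d + 5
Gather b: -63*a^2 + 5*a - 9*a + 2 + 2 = -63*a^2 - 4*a + 4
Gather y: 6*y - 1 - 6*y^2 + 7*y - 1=-6*y^2 + 13*y - 2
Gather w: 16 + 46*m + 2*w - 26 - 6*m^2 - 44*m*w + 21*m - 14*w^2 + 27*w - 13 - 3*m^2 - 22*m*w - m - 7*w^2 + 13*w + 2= -9*m^2 + 66*m - 21*w^2 + w*(42 - 66*m) - 21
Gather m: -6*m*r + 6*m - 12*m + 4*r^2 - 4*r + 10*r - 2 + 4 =m*(-6*r - 6) + 4*r^2 + 6*r + 2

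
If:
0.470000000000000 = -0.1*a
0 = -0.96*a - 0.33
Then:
No Solution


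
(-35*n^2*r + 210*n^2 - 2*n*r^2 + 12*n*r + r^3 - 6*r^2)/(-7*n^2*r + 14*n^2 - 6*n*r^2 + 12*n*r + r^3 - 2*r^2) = (5*n*r - 30*n + r^2 - 6*r)/(n*r - 2*n + r^2 - 2*r)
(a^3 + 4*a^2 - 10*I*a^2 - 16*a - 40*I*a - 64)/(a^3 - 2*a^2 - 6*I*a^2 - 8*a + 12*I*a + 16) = (a^2 + a*(4 - 8*I) - 32*I)/(a^2 + a*(-2 - 4*I) + 8*I)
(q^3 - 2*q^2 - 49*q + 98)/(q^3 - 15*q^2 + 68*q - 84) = (q + 7)/(q - 6)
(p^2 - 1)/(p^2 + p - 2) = (p + 1)/(p + 2)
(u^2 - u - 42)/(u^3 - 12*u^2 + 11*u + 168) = (u + 6)/(u^2 - 5*u - 24)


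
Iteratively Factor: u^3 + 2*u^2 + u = (u + 1)*(u^2 + u) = (u + 1)^2*(u)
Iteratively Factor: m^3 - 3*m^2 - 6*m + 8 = (m - 1)*(m^2 - 2*m - 8) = (m - 1)*(m + 2)*(m - 4)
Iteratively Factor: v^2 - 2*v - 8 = (v + 2)*(v - 4)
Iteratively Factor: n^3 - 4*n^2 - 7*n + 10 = (n - 1)*(n^2 - 3*n - 10) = (n - 1)*(n + 2)*(n - 5)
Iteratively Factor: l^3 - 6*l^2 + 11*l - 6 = (l - 3)*(l^2 - 3*l + 2) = (l - 3)*(l - 1)*(l - 2)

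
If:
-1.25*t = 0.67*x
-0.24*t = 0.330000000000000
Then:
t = -1.38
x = 2.57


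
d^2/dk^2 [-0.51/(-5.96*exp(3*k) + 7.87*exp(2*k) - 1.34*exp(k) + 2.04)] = ((-27.3564*exp(2*k) + 16.0548*exp(k) - 0.6834)*(5.96*exp(3*k) - 7.87*exp(2*k) + 1.34*exp(k) - 2.04) + 0.51*(17.88*exp(2*k) - 15.74*exp(k) + 1.34)*(35.76*exp(2*k) - 31.48*exp(k) + 2.68)*exp(k))*exp(k)/(5.96*exp(3*k) - 7.87*exp(2*k) + 1.34*exp(k) - 2.04)^3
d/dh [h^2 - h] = 2*h - 1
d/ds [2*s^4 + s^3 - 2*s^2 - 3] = s*(8*s^2 + 3*s - 4)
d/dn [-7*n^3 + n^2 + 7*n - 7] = -21*n^2 + 2*n + 7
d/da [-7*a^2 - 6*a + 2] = -14*a - 6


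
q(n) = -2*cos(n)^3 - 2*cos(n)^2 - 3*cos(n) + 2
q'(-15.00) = -2.23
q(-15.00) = 4.00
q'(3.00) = 0.69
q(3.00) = 4.95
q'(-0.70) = -6.16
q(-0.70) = -2.36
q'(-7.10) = -6.23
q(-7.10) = -1.63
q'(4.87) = -3.73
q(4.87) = 1.47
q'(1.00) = 5.82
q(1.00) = -0.52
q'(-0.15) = -1.92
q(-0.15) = -4.86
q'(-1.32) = -4.23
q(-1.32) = 1.10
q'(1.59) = 2.92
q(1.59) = 2.06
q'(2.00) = 2.16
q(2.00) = 3.05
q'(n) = 6*sin(n)*cos(n)^2 + 4*sin(n)*cos(n) + 3*sin(n)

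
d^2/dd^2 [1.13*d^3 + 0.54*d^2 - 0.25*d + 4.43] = 6.78*d + 1.08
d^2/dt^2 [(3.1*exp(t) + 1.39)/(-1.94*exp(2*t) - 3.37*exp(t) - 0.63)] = (-11.66716*exp(4*t) - 0.658435999999995*exp(3*t) - 4.52970599999995*exp(2*t) - 2.409049*exp(t) + 1.720719)*exp(t)/(7.301384*exp(6*t) + 38.049996*exp(5*t) + 73.210362*exp(4*t) + 62.985637*exp(3*t) + 23.774499*exp(2*t) + 4.012659*exp(t) + 0.250047)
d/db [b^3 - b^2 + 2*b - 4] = 3*b^2 - 2*b + 2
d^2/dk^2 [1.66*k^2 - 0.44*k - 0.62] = 3.32000000000000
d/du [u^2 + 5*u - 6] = 2*u + 5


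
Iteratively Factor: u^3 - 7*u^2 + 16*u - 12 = (u - 3)*(u^2 - 4*u + 4) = (u - 3)*(u - 2)*(u - 2)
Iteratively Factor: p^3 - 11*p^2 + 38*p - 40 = (p - 2)*(p^2 - 9*p + 20) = (p - 4)*(p - 2)*(p - 5)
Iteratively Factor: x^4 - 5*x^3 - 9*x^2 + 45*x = (x + 3)*(x^3 - 8*x^2 + 15*x) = x*(x + 3)*(x^2 - 8*x + 15) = x*(x - 3)*(x + 3)*(x - 5)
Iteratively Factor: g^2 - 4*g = (g)*(g - 4)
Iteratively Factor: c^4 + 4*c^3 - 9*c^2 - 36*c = (c - 3)*(c^3 + 7*c^2 + 12*c) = (c - 3)*(c + 3)*(c^2 + 4*c) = c*(c - 3)*(c + 3)*(c + 4)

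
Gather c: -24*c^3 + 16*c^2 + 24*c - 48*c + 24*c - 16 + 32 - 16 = -24*c^3 + 16*c^2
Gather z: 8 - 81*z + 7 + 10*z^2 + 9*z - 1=10*z^2 - 72*z + 14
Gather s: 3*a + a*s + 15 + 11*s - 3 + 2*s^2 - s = 3*a + 2*s^2 + s*(a + 10) + 12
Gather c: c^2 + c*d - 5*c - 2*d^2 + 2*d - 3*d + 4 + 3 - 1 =c^2 + c*(d - 5) - 2*d^2 - d + 6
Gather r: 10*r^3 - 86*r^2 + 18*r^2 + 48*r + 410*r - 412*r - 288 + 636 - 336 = 10*r^3 - 68*r^2 + 46*r + 12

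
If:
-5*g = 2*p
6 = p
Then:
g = -12/5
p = 6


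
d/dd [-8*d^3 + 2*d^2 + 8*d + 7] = -24*d^2 + 4*d + 8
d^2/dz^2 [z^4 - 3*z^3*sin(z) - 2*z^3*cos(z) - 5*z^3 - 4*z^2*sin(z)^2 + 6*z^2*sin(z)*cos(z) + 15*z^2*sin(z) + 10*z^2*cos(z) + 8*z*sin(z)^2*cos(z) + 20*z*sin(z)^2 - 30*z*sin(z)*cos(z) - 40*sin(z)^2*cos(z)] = 3*z^3*sin(z) + 2*z^3*cos(z) - 3*z^2*sin(z) - 12*z^2*sin(2*z) - 28*z^2*cos(z) - 8*z^2*cos(2*z) + 12*z^2 - 58*z*sin(z) + 44*z*sin(2*z) + 46*z*cos(z) + 64*z*cos(2*z) + 18*z*cos(3*z) - 30*z + 26*sin(z) + 46*sin(2*z) + 12*sin(3*z) + 30*cos(z) - 56*cos(2*z) - 90*cos(3*z) - 4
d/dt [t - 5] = 1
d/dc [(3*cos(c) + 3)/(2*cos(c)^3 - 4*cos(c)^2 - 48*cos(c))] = 3*(-5*cos(c) + cos(2*c) + cos(3*c) - 47)*sin(c)/(4*(cos(c) - 6)^2*(cos(c) + 4)^2*cos(c)^2)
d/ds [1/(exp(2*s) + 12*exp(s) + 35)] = 2*(-exp(s) - 6)*exp(s)/(exp(2*s) + 12*exp(s) + 35)^2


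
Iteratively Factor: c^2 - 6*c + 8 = (c - 2)*(c - 4)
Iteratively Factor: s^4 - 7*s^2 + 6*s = (s - 2)*(s^3 + 2*s^2 - 3*s) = (s - 2)*(s + 3)*(s^2 - s) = s*(s - 2)*(s + 3)*(s - 1)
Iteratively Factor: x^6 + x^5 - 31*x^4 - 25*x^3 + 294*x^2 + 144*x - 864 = (x + 4)*(x^5 - 3*x^4 - 19*x^3 + 51*x^2 + 90*x - 216) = (x - 4)*(x + 4)*(x^4 + x^3 - 15*x^2 - 9*x + 54) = (x - 4)*(x - 2)*(x + 4)*(x^3 + 3*x^2 - 9*x - 27) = (x - 4)*(x - 2)*(x + 3)*(x + 4)*(x^2 - 9) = (x - 4)*(x - 3)*(x - 2)*(x + 3)*(x + 4)*(x + 3)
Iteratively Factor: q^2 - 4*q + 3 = (q - 3)*(q - 1)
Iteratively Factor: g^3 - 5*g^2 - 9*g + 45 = (g - 5)*(g^2 - 9) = (g - 5)*(g - 3)*(g + 3)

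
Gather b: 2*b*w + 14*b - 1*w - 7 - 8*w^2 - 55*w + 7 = b*(2*w + 14) - 8*w^2 - 56*w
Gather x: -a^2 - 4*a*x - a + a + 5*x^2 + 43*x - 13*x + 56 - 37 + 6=-a^2 + 5*x^2 + x*(30 - 4*a) + 25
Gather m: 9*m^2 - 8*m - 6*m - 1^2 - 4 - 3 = 9*m^2 - 14*m - 8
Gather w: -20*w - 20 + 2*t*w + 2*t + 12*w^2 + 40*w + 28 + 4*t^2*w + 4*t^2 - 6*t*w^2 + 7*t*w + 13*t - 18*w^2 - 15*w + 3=4*t^2 + 15*t + w^2*(-6*t - 6) + w*(4*t^2 + 9*t + 5) + 11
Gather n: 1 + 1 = 2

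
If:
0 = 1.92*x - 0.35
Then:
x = 0.18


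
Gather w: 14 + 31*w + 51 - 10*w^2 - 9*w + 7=-10*w^2 + 22*w + 72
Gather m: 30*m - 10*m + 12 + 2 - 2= 20*m + 12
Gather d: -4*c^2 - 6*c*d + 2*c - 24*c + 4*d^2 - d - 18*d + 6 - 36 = -4*c^2 - 22*c + 4*d^2 + d*(-6*c - 19) - 30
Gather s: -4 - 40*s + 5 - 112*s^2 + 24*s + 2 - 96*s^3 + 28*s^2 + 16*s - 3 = -96*s^3 - 84*s^2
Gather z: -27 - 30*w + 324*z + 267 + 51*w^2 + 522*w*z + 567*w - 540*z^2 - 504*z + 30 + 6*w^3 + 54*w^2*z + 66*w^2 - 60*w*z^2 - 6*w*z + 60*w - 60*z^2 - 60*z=6*w^3 + 117*w^2 + 597*w + z^2*(-60*w - 600) + z*(54*w^2 + 516*w - 240) + 270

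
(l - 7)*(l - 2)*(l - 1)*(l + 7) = l^4 - 3*l^3 - 47*l^2 + 147*l - 98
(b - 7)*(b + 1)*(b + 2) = b^3 - 4*b^2 - 19*b - 14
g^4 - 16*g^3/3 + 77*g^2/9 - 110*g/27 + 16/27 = (g - 8/3)*(g - 2)*(g - 1/3)^2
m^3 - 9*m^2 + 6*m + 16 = (m - 8)*(m - 2)*(m + 1)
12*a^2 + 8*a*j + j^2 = (2*a + j)*(6*a + j)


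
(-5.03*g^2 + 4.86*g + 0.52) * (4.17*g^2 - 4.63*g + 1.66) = -20.9751*g^4 + 43.5551*g^3 - 28.6832*g^2 + 5.66*g + 0.8632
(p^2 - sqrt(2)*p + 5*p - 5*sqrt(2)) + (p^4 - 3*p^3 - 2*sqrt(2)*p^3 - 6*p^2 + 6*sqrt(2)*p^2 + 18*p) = p^4 - 3*p^3 - 2*sqrt(2)*p^3 - 5*p^2 + 6*sqrt(2)*p^2 - sqrt(2)*p + 23*p - 5*sqrt(2)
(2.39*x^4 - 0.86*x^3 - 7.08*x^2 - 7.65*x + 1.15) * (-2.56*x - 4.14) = -6.1184*x^5 - 7.693*x^4 + 21.6852*x^3 + 48.8952*x^2 + 28.727*x - 4.761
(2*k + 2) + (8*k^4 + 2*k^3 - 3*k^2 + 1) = 8*k^4 + 2*k^3 - 3*k^2 + 2*k + 3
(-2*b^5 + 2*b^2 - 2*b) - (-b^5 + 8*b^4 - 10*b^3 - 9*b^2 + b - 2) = -b^5 - 8*b^4 + 10*b^3 + 11*b^2 - 3*b + 2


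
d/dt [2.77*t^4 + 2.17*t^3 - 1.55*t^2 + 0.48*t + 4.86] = 11.08*t^3 + 6.51*t^2 - 3.1*t + 0.48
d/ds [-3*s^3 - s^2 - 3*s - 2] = -9*s^2 - 2*s - 3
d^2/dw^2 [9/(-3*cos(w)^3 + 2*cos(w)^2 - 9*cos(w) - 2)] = 9*((-45*cos(w) + 16*cos(2*w) - 27*cos(3*w))*(3*cos(w)^3 - 2*cos(w)^2 + 9*cos(w) + 2)/4 - 2*(9*cos(w)^2 - 4*cos(w) + 9)^2*sin(w)^2)/(3*cos(w)^3 - 2*cos(w)^2 + 9*cos(w) + 2)^3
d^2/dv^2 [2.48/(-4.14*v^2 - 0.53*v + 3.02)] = (85.012416*v^2 + 10.883232*v - 2.48*(8.28*v + 0.53)*(16.56*v + 1.06) - 62.013888)/(4.14*v^2 + 0.53*v - 3.02)^3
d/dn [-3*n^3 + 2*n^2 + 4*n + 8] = -9*n^2 + 4*n + 4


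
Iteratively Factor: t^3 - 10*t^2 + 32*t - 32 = (t - 2)*(t^2 - 8*t + 16) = (t - 4)*(t - 2)*(t - 4)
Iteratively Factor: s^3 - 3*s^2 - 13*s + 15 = (s - 5)*(s^2 + 2*s - 3) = (s - 5)*(s + 3)*(s - 1)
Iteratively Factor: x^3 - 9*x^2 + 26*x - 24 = (x - 2)*(x^2 - 7*x + 12) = (x - 4)*(x - 2)*(x - 3)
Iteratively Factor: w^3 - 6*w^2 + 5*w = (w - 5)*(w^2 - w) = (w - 5)*(w - 1)*(w)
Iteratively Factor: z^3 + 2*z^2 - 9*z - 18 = (z - 3)*(z^2 + 5*z + 6) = (z - 3)*(z + 2)*(z + 3)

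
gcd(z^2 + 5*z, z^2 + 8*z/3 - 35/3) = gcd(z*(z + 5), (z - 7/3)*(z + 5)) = z + 5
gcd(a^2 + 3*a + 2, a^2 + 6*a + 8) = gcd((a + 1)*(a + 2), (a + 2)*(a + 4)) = a + 2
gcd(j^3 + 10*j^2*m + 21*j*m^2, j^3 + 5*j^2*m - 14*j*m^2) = j^2 + 7*j*m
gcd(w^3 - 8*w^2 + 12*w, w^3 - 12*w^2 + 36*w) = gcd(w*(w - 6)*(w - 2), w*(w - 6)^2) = w^2 - 6*w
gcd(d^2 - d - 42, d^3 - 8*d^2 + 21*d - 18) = 1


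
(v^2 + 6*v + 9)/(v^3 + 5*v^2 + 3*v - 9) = 1/(v - 1)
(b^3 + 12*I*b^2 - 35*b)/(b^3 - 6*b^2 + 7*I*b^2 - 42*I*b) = (b + 5*I)/(b - 6)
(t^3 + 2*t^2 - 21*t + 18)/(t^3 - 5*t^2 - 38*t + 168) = (t^2 - 4*t + 3)/(t^2 - 11*t + 28)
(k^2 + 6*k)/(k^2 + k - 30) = k/(k - 5)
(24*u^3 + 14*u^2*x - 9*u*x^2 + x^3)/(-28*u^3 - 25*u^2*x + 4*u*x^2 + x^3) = (-6*u + x)/(7*u + x)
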